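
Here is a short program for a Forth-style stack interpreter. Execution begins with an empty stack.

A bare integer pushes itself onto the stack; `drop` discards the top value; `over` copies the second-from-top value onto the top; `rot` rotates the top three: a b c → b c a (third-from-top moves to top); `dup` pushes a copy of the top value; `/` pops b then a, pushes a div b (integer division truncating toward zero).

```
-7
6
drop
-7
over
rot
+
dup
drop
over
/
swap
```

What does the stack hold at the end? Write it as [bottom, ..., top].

-7   : [-7]
6    : [-7, 6]
drop : [-7]
-7   : [-7, -7]
over : [-7, -7, -7]
rot  : [-7, -7, -7]
+    : [-7, -14]
dup  : [-7, -14, -14]
drop : [-7, -14]
over : [-7, -14, -7]
/    : [-7, 2]
swap : [2, -7]

[2, -7]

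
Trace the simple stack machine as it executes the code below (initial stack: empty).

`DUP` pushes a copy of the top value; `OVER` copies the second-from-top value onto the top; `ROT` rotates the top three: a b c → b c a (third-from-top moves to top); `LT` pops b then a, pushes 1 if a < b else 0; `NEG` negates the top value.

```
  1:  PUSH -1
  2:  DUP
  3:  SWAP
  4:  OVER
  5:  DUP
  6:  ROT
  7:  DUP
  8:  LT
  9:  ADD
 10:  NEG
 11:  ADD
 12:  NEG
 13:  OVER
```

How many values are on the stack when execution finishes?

3

PUSH -1  -1
DUP      -1 -1
SWAP     -1 -1
OVER     -1 -1 -1
DUP      -1 -1 -1 -1
ROT      -1 -1 -1 -1
DUP      -1 -1 -1 -1 -1
LT       -1 -1 -1 0
ADD      -1 -1 -1
NEG      -1 -1 1
ADD      -1 0
NEG      -1 0
OVER     -1 0 -1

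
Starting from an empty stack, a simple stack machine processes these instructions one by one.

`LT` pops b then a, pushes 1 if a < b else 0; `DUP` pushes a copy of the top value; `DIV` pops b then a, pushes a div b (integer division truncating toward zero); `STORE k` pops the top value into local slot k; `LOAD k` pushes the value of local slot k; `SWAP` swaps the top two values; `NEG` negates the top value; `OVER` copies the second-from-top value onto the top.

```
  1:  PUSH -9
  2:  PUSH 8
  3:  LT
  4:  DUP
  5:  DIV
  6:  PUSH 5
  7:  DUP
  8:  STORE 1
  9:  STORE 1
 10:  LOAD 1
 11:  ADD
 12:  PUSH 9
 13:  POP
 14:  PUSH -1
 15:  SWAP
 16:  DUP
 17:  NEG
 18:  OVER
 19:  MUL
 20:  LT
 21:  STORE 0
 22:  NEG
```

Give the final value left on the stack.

1

PUSH -9  [-9]
PUSH 8   [-9, 8]
LT       [1]
DUP      [1, 1]
DIV      [1]
PUSH 5   [1, 5]
DUP      [1, 5, 5]
STORE 1  [1, 5]
STORE 1  [1]
LOAD 1   [1, 5]
ADD      [6]
PUSH 9   [6, 9]
POP      [6]
PUSH -1  [6, -1]
SWAP     [-1, 6]
DUP      [-1, 6, 6]
NEG      [-1, 6, -6]
OVER     [-1, 6, -6, 6]
MUL      [-1, 6, -36]
LT       [-1, 0]
STORE 0  [-1]
NEG      [1]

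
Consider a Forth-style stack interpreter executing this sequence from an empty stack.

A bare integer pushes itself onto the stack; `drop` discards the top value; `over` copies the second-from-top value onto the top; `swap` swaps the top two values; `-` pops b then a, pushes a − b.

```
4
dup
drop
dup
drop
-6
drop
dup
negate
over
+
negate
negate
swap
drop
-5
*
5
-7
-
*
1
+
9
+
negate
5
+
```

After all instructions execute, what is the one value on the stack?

4       [4]
dup     [4, 4]
drop    [4]
dup     [4, 4]
drop    [4]
-6      [4, -6]
drop    [4]
dup     [4, 4]
negate  [4, -4]
over    [4, -4, 4]
+       [4, 0]
negate  [4, 0]
negate  [4, 0]
swap    [0, 4]
drop    [0]
-5      [0, -5]
*       [0]
5       [0, 5]
-7      [0, 5, -7]
-       [0, 12]
*       [0]
1       [0, 1]
+       [1]
9       [1, 9]
+       [10]
negate  [-10]
5       [-10, 5]
+       [-5]

-5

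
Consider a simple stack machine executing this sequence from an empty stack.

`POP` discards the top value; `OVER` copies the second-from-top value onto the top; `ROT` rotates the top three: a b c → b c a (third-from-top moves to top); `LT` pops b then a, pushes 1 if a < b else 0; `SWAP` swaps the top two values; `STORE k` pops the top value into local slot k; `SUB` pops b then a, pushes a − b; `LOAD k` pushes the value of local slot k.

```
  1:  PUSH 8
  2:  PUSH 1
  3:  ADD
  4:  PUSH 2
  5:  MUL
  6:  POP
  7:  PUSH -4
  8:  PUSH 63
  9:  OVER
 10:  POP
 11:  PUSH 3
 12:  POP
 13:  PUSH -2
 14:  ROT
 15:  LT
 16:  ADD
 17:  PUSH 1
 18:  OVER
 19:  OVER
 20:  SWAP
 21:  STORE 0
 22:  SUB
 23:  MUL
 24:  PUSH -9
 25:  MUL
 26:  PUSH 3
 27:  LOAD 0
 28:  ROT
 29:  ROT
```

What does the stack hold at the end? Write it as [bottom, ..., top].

[63, 0, 3]

PUSH 8   [8]
PUSH 1   [8, 1]
ADD      [9]
PUSH 2   [9, 2]
MUL      [18]
POP      []
PUSH -4  [-4]
PUSH 63  [-4, 63]
OVER     [-4, 63, -4]
POP      [-4, 63]
PUSH 3   [-4, 63, 3]
POP      [-4, 63]
PUSH -2  [-4, 63, -2]
ROT      [63, -2, -4]
LT       [63, 0]
ADD      [63]
PUSH 1   [63, 1]
OVER     [63, 1, 63]
OVER     [63, 1, 63, 1]
SWAP     [63, 1, 1, 63]
STORE 0  [63, 1, 1]
SUB      [63, 0]
MUL      [0]
PUSH -9  [0, -9]
MUL      [0]
PUSH 3   [0, 3]
LOAD 0   [0, 3, 63]
ROT      [3, 63, 0]
ROT      [63, 0, 3]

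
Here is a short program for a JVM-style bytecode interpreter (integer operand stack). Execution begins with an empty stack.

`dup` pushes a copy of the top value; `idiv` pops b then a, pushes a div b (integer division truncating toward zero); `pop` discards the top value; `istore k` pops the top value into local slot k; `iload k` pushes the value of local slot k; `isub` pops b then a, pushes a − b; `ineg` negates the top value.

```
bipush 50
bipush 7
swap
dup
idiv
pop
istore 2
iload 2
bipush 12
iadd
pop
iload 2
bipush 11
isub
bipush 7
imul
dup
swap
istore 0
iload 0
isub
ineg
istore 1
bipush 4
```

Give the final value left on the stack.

4

bipush 50 : 50
bipush 7  : 50 7
swap      : 7 50
dup       : 7 50 50
idiv      : 7 1
pop       : 7
istore 2  : (empty)
iload 2   : 7
bipush 12 : 7 12
iadd      : 19
pop       : (empty)
iload 2   : 7
bipush 11 : 7 11
isub      : -4
bipush 7  : -4 7
imul      : -28
dup       : -28 -28
swap      : -28 -28
istore 0  : -28
iload 0   : -28 -28
isub      : 0
ineg      : 0
istore 1  : (empty)
bipush 4  : 4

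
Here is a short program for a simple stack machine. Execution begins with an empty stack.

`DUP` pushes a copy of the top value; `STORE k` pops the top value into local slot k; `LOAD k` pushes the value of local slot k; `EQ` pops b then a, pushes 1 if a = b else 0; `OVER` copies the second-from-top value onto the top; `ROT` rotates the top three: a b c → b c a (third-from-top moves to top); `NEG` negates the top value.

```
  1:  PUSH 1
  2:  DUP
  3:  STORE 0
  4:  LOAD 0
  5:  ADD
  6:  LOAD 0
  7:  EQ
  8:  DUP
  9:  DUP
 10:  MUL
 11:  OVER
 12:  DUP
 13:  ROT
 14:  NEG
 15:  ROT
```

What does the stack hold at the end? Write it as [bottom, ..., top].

[0, 0, 0, 0]

PUSH 1  -> [1]
DUP     -> [1, 1]
STORE 0 -> [1]
LOAD 0  -> [1, 1]
ADD     -> [2]
LOAD 0  -> [2, 1]
EQ      -> [0]
DUP     -> [0, 0]
DUP     -> [0, 0, 0]
MUL     -> [0, 0]
OVER    -> [0, 0, 0]
DUP     -> [0, 0, 0, 0]
ROT     -> [0, 0, 0, 0]
NEG     -> [0, 0, 0, 0]
ROT     -> [0, 0, 0, 0]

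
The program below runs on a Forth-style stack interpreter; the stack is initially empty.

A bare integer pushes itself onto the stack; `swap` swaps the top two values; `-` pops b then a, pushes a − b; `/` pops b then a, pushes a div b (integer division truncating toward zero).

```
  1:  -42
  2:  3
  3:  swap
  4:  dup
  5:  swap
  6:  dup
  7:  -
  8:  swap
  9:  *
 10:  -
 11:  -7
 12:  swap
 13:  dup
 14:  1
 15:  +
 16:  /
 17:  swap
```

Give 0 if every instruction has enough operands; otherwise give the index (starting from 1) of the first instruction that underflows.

-42  → -42
3    → -42 3
swap → 3 -42
dup  → 3 -42 -42
swap → 3 -42 -42
dup  → 3 -42 -42 -42
-    → 3 -42 0
swap → 3 0 -42
*    → 3 0
-    → 3
-7   → 3 -7
swap → -7 3
dup  → -7 3 3
1    → -7 3 3 1
+    → -7 3 4
/    → -7 0
swap → 0 -7

0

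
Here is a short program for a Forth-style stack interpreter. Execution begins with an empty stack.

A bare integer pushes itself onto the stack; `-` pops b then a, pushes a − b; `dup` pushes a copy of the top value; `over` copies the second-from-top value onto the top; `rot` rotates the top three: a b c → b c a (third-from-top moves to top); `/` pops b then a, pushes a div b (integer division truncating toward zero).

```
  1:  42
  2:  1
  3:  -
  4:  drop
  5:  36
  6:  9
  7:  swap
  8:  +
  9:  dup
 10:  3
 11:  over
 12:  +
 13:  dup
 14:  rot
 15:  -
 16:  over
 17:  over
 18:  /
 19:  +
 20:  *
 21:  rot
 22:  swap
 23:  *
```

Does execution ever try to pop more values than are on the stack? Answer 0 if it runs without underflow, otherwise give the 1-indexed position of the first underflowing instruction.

42   → [42]
1    → [42, 1]
-    → [41]
drop → []
36   → [36]
9    → [36, 9]
swap → [9, 36]
+    → [45]
dup  → [45, 45]
3    → [45, 45, 3]
over → [45, 45, 3, 45]
+    → [45, 45, 48]
dup  → [45, 45, 48, 48]
rot  → [45, 48, 48, 45]
-    → [45, 48, 3]
over → [45, 48, 3, 48]
over → [45, 48, 3, 48, 3]
/    → [45, 48, 3, 16]
+    → [45, 48, 19]
*    → [45, 912]
rot  — needs 3 operands, stack has 2 → underflow

21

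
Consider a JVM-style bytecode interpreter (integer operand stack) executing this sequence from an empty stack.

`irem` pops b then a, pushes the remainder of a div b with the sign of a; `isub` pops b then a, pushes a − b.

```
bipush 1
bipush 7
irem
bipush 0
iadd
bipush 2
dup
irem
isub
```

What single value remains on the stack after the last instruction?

bipush 1  [1]
bipush 7  [1, 7]
irem      [1]
bipush 0  [1, 0]
iadd      [1]
bipush 2  [1, 2]
dup       [1, 2, 2]
irem      [1, 0]
isub      [1]

1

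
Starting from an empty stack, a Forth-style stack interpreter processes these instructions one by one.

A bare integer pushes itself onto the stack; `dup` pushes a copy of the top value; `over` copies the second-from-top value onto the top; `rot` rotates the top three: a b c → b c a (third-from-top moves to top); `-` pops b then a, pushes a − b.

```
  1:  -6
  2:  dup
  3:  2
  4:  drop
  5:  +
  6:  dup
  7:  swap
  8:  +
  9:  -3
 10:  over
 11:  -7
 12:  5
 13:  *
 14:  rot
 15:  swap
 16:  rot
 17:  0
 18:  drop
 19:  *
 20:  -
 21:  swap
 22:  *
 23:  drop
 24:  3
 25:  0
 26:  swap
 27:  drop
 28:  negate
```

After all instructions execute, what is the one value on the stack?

0

-6     -> [-6]
dup    -> [-6, -6]
2      -> [-6, -6, 2]
drop   -> [-6, -6]
+      -> [-12]
dup    -> [-12, -12]
swap   -> [-12, -12]
+      -> [-24]
-3     -> [-24, -3]
over   -> [-24, -3, -24]
-7     -> [-24, -3, -24, -7]
5      -> [-24, -3, -24, -7, 5]
*      -> [-24, -3, -24, -35]
rot    -> [-24, -24, -35, -3]
swap   -> [-24, -24, -3, -35]
rot    -> [-24, -3, -35, -24]
0      -> [-24, -3, -35, -24, 0]
drop   -> [-24, -3, -35, -24]
*      -> [-24, -3, 840]
-      -> [-24, -843]
swap   -> [-843, -24]
*      -> [20232]
drop   -> []
3      -> [3]
0      -> [3, 0]
swap   -> [0, 3]
drop   -> [0]
negate -> [0]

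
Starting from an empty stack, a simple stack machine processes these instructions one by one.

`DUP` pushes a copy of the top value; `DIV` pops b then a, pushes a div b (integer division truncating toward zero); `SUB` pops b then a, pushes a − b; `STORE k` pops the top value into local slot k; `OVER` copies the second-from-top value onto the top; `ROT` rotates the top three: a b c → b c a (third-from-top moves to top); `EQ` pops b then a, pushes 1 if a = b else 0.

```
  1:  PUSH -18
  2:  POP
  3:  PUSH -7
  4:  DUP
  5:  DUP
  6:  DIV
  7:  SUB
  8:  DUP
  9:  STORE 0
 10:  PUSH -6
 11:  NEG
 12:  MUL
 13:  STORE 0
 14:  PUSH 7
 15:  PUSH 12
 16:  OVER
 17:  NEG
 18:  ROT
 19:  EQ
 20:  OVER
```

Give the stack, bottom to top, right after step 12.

[-48]

PUSH -18 → [-18]
POP      → []
PUSH -7  → [-7]
DUP      → [-7, -7]
DUP      → [-7, -7, -7]
DIV      → [-7, 1]
SUB      → [-8]
DUP      → [-8, -8]
STORE 0  → [-8]
PUSH -6  → [-8, -6]
NEG      → [-8, 6]
MUL      → [-48]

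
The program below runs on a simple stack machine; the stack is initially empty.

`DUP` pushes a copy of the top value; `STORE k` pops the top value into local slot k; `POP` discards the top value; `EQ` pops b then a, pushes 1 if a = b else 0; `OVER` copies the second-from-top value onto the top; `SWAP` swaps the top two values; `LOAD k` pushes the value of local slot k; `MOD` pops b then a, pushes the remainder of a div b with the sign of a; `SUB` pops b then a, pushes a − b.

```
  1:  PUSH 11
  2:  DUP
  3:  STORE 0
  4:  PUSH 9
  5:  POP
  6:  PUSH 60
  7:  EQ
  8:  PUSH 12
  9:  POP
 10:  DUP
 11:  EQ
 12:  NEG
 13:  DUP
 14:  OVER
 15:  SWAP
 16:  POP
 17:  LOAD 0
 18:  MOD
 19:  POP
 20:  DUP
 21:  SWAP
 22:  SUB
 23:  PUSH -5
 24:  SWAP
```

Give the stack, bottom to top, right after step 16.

[-1, -1]

PUSH 11 -> [11]
DUP     -> [11, 11]
STORE 0 -> [11]
PUSH 9  -> [11, 9]
POP     -> [11]
PUSH 60 -> [11, 60]
EQ      -> [0]
PUSH 12 -> [0, 12]
POP     -> [0]
DUP     -> [0, 0]
EQ      -> [1]
NEG     -> [-1]
DUP     -> [-1, -1]
OVER    -> [-1, -1, -1]
SWAP    -> [-1, -1, -1]
POP     -> [-1, -1]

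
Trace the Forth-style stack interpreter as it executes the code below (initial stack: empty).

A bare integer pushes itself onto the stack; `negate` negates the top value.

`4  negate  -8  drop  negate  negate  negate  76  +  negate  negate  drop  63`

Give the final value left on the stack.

63

4      : [4]
negate : [-4]
-8     : [-4, -8]
drop   : [-4]
negate : [4]
negate : [-4]
negate : [4]
76     : [4, 76]
+      : [80]
negate : [-80]
negate : [80]
drop   : []
63     : [63]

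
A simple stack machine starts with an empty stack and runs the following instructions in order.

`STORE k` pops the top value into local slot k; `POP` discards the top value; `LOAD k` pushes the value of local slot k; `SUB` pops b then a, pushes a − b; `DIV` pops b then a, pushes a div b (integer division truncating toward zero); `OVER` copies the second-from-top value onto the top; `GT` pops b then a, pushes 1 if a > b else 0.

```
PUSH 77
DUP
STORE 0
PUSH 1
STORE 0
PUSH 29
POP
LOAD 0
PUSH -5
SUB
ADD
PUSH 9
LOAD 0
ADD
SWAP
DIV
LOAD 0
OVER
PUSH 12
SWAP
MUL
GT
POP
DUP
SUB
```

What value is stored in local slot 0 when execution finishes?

1

PUSH 77  [77]
DUP      [77, 77]
STORE 0  [77]
PUSH 1   [77, 1]
STORE 0  [77]
PUSH 29  [77, 29]
POP      [77]
LOAD 0   [77, 1]
PUSH -5  [77, 1, -5]
SUB      [77, 6]
ADD      [83]
PUSH 9   [83, 9]
LOAD 0   [83, 9, 1]
ADD      [83, 10]
SWAP     [10, 83]
DIV      [0]
LOAD 0   [0, 1]
OVER     [0, 1, 0]
PUSH 12  [0, 1, 0, 12]
SWAP     [0, 1, 12, 0]
MUL      [0, 1, 0]
GT       [0, 1]
POP      [0]
DUP      [0, 0]
SUB      [0]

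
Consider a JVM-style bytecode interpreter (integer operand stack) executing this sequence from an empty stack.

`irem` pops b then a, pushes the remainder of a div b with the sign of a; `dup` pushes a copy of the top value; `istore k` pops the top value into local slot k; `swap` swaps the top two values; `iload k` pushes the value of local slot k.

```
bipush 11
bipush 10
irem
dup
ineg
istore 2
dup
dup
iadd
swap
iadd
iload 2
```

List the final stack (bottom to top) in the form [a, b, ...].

[3, -1]

bipush 11  [11]
bipush 10  [11, 10]
irem       [1]
dup        [1, 1]
ineg       [1, -1]
istore 2   [1]
dup        [1, 1]
dup        [1, 1, 1]
iadd       [1, 2]
swap       [2, 1]
iadd       [3]
iload 2    [3, -1]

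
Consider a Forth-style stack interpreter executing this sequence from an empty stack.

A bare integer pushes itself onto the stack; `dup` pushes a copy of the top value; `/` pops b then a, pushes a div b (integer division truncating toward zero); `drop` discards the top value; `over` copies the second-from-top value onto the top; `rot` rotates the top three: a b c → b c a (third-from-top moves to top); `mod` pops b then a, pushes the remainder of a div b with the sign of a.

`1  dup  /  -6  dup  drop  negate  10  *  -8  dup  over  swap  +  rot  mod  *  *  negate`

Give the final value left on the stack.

1       1
dup     1 1
/       1
-6      1 -6
dup     1 -6 -6
drop    1 -6
negate  1 6
10      1 6 10
*       1 60
-8      1 60 -8
dup     1 60 -8 -8
over    1 60 -8 -8 -8
swap    1 60 -8 -8 -8
+       1 60 -8 -16
rot     1 -8 -16 60
mod     1 -8 -16
*       1 128
*       128
negate  -128

-128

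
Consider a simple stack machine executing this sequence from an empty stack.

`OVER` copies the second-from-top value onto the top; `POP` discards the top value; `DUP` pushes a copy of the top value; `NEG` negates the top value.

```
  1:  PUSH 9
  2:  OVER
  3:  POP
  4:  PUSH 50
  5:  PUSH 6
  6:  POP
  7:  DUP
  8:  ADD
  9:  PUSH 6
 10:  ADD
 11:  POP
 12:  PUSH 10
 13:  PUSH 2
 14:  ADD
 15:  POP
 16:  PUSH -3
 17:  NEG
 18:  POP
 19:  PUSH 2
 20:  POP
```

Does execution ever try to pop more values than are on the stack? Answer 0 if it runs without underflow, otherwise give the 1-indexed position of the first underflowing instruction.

PUSH 9 : [9]
OVER  — needs 2 operands, stack has 1 → underflow

2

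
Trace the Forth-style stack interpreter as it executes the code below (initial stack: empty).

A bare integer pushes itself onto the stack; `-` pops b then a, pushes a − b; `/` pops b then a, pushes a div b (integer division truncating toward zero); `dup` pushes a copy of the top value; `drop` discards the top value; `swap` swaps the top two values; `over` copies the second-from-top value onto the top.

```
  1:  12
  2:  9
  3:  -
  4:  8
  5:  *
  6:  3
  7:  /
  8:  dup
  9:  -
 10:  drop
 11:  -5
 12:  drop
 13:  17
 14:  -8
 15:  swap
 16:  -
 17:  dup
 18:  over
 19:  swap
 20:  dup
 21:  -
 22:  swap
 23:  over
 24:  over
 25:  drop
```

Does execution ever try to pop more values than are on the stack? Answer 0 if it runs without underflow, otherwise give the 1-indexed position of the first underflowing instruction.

12    12
9     12 9
-     3
8     3 8
*     24
3     24 3
/     8
dup   8 8
-     0
drop  (empty)
-5    -5
drop  (empty)
17    17
-8    17 -8
swap  -8 17
-     -25
dup   -25 -25
over  -25 -25 -25
swap  -25 -25 -25
dup   -25 -25 -25 -25
-     -25 -25 0
swap  -25 0 -25
over  -25 0 -25 0
over  -25 0 -25 0 -25
drop  -25 0 -25 0

0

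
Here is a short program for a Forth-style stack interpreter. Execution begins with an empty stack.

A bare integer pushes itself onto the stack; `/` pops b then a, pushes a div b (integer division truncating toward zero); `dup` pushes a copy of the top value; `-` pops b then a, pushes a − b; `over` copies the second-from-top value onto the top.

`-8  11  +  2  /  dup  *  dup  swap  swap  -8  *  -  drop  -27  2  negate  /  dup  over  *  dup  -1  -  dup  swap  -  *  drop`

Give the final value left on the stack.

-8      [-8]
11      [-8, 11]
+       [3]
2       [3, 2]
/       [1]
dup     [1, 1]
*       [1]
dup     [1, 1]
swap    [1, 1]
swap    [1, 1]
-8      [1, 1, -8]
*       [1, -8]
-       [9]
drop    []
-27     [-27]
2       [-27, 2]
negate  [-27, -2]
/       [13]
dup     [13, 13]
over    [13, 13, 13]
*       [13, 169]
dup     [13, 169, 169]
-1      [13, 169, 169, -1]
-       [13, 169, 170]
dup     [13, 169, 170, 170]
swap    [13, 169, 170, 170]
-       [13, 169, 0]
*       [13, 0]
drop    [13]

13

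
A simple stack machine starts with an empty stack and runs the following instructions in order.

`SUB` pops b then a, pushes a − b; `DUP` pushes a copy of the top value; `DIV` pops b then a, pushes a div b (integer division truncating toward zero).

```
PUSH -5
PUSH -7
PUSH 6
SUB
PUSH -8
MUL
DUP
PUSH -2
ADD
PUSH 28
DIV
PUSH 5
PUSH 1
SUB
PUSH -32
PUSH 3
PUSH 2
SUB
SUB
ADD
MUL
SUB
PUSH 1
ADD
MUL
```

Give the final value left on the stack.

PUSH -5  → -5
PUSH -7  → -5 -7
PUSH 6   → -5 -7 6
SUB      → -5 -13
PUSH -8  → -5 -13 -8
MUL      → -5 104
DUP      → -5 104 104
PUSH -2  → -5 104 104 -2
ADD      → -5 104 102
PUSH 28  → -5 104 102 28
DIV      → -5 104 3
PUSH 5   → -5 104 3 5
PUSH 1   → -5 104 3 5 1
SUB      → -5 104 3 4
PUSH -32 → -5 104 3 4 -32
PUSH 3   → -5 104 3 4 -32 3
PUSH 2   → -5 104 3 4 -32 3 2
SUB      → -5 104 3 4 -32 1
SUB      → -5 104 3 4 -33
ADD      → -5 104 3 -29
MUL      → -5 104 -87
SUB      → -5 191
PUSH 1   → -5 191 1
ADD      → -5 192
MUL      → -960

-960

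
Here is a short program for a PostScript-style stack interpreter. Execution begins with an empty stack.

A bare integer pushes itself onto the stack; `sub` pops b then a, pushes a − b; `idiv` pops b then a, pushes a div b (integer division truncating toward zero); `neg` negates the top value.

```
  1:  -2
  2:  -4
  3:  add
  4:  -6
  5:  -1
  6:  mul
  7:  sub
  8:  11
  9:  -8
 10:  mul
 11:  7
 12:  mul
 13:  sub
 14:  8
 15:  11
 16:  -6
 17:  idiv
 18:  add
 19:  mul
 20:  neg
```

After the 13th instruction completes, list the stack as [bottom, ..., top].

-2  : [-2]
-4  : [-2, -4]
add : [-6]
-6  : [-6, -6]
-1  : [-6, -6, -1]
mul : [-6, 6]
sub : [-12]
11  : [-12, 11]
-8  : [-12, 11, -8]
mul : [-12, -88]
7   : [-12, -88, 7]
mul : [-12, -616]
sub : [604]

[604]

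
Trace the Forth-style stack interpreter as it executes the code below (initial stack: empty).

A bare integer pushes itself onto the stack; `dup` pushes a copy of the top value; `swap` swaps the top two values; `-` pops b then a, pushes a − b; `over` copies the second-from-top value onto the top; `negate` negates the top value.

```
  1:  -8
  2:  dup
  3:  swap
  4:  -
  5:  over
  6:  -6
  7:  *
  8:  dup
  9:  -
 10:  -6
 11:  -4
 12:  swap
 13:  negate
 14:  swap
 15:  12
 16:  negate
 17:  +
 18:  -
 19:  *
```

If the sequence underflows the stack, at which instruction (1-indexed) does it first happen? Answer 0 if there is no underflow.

-8   : -8
dup  : -8 -8
swap : -8 -8
-    : 0
over  — needs 2 operands, stack has 1 → underflow

5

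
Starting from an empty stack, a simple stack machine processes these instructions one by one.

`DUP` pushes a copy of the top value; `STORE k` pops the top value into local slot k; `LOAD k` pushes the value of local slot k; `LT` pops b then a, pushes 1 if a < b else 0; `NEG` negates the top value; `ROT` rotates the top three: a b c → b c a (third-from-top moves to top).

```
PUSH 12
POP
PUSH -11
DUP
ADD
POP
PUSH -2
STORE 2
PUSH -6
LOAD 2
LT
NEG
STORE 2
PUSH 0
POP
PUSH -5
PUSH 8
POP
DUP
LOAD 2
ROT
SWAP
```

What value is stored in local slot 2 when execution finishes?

PUSH 12   [12]
POP       []
PUSH -11  [-11]
DUP       [-11, -11]
ADD       [-22]
POP       []
PUSH -2   [-2]
STORE 2   []
PUSH -6   [-6]
LOAD 2    [-6, -2]
LT        [1]
NEG       [-1]
STORE 2   []
PUSH 0    [0]
POP       []
PUSH -5   [-5]
PUSH 8    [-5, 8]
POP       [-5]
DUP       [-5, -5]
LOAD 2    [-5, -5, -1]
ROT       [-5, -1, -5]
SWAP      [-5, -5, -1]

-1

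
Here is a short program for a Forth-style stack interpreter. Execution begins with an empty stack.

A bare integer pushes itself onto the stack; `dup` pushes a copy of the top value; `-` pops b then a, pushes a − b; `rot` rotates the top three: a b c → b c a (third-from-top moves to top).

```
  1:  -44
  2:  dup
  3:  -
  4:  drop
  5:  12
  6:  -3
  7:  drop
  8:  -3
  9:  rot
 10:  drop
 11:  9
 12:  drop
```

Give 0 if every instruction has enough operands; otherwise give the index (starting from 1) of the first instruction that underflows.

9

-44  → [-44]
dup  → [-44, -44]
-    → [0]
drop → []
12   → [12]
-3   → [12, -3]
drop → [12]
-3   → [12, -3]
rot  — needs 3 operands, stack has 2 → underflow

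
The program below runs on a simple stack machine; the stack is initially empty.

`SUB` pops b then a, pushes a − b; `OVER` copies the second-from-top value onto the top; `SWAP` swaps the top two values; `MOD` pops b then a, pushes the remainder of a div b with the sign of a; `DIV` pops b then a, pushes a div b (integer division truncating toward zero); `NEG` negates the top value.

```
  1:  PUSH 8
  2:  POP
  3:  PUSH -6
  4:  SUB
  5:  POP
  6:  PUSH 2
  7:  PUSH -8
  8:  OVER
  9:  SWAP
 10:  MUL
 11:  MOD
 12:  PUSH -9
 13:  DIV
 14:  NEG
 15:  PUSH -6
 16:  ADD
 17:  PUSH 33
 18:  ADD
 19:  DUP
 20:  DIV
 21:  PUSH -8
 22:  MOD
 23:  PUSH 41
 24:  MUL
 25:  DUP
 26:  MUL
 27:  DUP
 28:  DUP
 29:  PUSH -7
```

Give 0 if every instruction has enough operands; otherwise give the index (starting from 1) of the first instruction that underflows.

4

PUSH 8  : 8
POP     : (empty)
PUSH -6 : -6
SUB  — needs 2 operands, stack has 1 → underflow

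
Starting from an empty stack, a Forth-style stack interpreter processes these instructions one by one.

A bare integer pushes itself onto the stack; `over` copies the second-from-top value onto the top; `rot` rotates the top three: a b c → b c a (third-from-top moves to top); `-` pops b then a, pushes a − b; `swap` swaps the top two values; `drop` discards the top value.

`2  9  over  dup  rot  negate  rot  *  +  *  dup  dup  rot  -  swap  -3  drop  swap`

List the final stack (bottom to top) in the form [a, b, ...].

2       2
9       2 9
over    2 9 2
dup     2 9 2 2
rot     2 2 2 9
negate  2 2 2 -9
rot     2 2 -9 2
*       2 2 -18
+       2 -16
*       -32
dup     -32 -32
dup     -32 -32 -32
rot     -32 -32 -32
-       -32 0
swap    0 -32
-3      0 -32 -3
drop    0 -32
swap    -32 0

[-32, 0]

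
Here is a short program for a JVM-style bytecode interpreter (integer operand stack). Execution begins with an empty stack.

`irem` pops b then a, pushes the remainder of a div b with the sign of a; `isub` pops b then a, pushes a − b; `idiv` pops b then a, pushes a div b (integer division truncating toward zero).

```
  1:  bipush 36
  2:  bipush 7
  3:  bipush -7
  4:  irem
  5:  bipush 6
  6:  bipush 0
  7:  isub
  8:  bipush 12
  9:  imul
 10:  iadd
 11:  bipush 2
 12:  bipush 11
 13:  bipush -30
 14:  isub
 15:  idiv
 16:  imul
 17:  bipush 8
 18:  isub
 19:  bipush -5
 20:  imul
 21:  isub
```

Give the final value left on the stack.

bipush 36  -> [36]
bipush 7   -> [36, 7]
bipush -7  -> [36, 7, -7]
irem       -> [36, 0]
bipush 6   -> [36, 0, 6]
bipush 0   -> [36, 0, 6, 0]
isub       -> [36, 0, 6]
bipush 12  -> [36, 0, 6, 12]
imul       -> [36, 0, 72]
iadd       -> [36, 72]
bipush 2   -> [36, 72, 2]
bipush 11  -> [36, 72, 2, 11]
bipush -30 -> [36, 72, 2, 11, -30]
isub       -> [36, 72, 2, 41]
idiv       -> [36, 72, 0]
imul       -> [36, 0]
bipush 8   -> [36, 0, 8]
isub       -> [36, -8]
bipush -5  -> [36, -8, -5]
imul       -> [36, 40]
isub       -> [-4]

-4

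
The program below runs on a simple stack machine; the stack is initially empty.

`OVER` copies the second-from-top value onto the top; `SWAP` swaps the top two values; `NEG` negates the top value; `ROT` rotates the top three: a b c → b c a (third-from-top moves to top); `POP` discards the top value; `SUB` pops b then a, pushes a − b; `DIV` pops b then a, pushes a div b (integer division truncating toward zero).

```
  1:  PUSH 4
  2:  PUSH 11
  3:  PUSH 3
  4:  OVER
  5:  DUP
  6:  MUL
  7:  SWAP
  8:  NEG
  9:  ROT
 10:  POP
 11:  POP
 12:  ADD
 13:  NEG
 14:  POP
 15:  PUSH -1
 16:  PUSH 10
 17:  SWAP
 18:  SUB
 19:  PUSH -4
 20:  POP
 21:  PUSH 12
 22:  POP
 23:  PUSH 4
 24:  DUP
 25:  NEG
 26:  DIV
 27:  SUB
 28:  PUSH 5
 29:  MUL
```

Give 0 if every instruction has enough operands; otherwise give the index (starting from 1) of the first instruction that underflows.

0

PUSH 4  -> 4
PUSH 11 -> 4 11
PUSH 3  -> 4 11 3
OVER    -> 4 11 3 11
DUP     -> 4 11 3 11 11
MUL     -> 4 11 3 121
SWAP    -> 4 11 121 3
NEG     -> 4 11 121 -3
ROT     -> 4 121 -3 11
POP     -> 4 121 -3
POP     -> 4 121
ADD     -> 125
NEG     -> -125
POP     -> (empty)
PUSH -1 -> -1
PUSH 10 -> -1 10
SWAP    -> 10 -1
SUB     -> 11
PUSH -4 -> 11 -4
POP     -> 11
PUSH 12 -> 11 12
POP     -> 11
PUSH 4  -> 11 4
DUP     -> 11 4 4
NEG     -> 11 4 -4
DIV     -> 11 -1
SUB     -> 12
PUSH 5  -> 12 5
MUL     -> 60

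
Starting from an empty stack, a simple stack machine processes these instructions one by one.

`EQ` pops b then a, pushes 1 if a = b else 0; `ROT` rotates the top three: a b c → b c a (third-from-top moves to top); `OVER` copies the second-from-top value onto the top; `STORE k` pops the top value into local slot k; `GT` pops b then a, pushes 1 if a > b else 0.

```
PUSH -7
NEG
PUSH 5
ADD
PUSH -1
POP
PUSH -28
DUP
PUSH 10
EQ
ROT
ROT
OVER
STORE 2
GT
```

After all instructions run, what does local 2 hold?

12

PUSH -7  -> -7
NEG      -> 7
PUSH 5   -> 7 5
ADD      -> 12
PUSH -1  -> 12 -1
POP      -> 12
PUSH -28 -> 12 -28
DUP      -> 12 -28 -28
PUSH 10  -> 12 -28 -28 10
EQ       -> 12 -28 0
ROT      -> -28 0 12
ROT      -> 0 12 -28
OVER     -> 0 12 -28 12
STORE 2  -> 0 12 -28
GT       -> 0 1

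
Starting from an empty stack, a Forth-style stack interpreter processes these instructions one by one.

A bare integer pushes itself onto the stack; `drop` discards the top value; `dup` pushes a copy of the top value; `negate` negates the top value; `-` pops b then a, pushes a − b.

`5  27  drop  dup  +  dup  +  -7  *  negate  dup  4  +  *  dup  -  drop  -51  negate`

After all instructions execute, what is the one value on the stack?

5      -> [5]
27     -> [5, 27]
drop   -> [5]
dup    -> [5, 5]
+      -> [10]
dup    -> [10, 10]
+      -> [20]
-7     -> [20, -7]
*      -> [-140]
negate -> [140]
dup    -> [140, 140]
4      -> [140, 140, 4]
+      -> [140, 144]
*      -> [20160]
dup    -> [20160, 20160]
-      -> [0]
drop   -> []
-51    -> [-51]
negate -> [51]

51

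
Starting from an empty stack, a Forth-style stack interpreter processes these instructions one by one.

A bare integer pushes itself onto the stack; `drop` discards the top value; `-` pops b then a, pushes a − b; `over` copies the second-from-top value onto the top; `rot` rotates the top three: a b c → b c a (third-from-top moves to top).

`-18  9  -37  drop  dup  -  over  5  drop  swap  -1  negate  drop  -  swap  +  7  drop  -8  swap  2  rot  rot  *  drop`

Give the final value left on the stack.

-18    → -18
9      → -18 9
-37    → -18 9 -37
drop   → -18 9
dup    → -18 9 9
-      → -18 0
over   → -18 0 -18
5      → -18 0 -18 5
drop   → -18 0 -18
swap   → -18 -18 0
-1     → -18 -18 0 -1
negate → -18 -18 0 1
drop   → -18 -18 0
-      → -18 -18
swap   → -18 -18
+      → -36
7      → -36 7
drop   → -36
-8     → -36 -8
swap   → -8 -36
2      → -8 -36 2
rot    → -36 2 -8
rot    → 2 -8 -36
*      → 2 288
drop   → 2

2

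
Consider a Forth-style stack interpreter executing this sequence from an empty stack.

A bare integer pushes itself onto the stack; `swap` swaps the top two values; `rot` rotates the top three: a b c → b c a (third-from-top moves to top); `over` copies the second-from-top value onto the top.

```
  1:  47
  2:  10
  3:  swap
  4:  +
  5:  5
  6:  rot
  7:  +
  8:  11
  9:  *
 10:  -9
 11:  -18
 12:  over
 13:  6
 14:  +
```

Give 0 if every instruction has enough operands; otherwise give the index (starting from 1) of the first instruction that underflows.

6

47   -> [47]
10   -> [47, 10]
swap -> [10, 47]
+    -> [57]
5    -> [57, 5]
rot  — needs 3 operands, stack has 2 → underflow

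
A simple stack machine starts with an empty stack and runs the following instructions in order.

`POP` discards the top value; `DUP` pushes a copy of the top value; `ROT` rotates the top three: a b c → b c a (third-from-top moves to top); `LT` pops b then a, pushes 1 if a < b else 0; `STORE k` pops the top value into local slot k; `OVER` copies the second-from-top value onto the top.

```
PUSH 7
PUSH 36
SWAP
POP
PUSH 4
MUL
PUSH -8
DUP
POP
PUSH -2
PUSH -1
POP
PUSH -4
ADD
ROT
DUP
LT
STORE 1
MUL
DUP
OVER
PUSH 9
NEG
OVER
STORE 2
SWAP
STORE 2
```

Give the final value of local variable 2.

48

PUSH 7  : [7]
PUSH 36 : [7, 36]
SWAP    : [36, 7]
POP     : [36]
PUSH 4  : [36, 4]
MUL     : [144]
PUSH -8 : [144, -8]
DUP     : [144, -8, -8]
POP     : [144, -8]
PUSH -2 : [144, -8, -2]
PUSH -1 : [144, -8, -2, -1]
POP     : [144, -8, -2]
PUSH -4 : [144, -8, -2, -4]
ADD     : [144, -8, -6]
ROT     : [-8, -6, 144]
DUP     : [-8, -6, 144, 144]
LT      : [-8, -6, 0]
STORE 1 : [-8, -6]
MUL     : [48]
DUP     : [48, 48]
OVER    : [48, 48, 48]
PUSH 9  : [48, 48, 48, 9]
NEG     : [48, 48, 48, -9]
OVER    : [48, 48, 48, -9, 48]
STORE 2 : [48, 48, 48, -9]
SWAP    : [48, 48, -9, 48]
STORE 2 : [48, 48, -9]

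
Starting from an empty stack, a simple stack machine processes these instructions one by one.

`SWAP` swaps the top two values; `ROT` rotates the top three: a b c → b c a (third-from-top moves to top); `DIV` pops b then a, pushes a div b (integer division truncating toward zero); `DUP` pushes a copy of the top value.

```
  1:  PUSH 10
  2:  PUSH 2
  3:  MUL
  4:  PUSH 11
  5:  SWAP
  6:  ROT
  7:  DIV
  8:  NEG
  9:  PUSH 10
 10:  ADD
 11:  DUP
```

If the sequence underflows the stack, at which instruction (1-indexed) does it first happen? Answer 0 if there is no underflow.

PUSH 10  10
PUSH 2   10 2
MUL      20
PUSH 11  20 11
SWAP     11 20
ROT  — needs 3 operands, stack has 2 → underflow

6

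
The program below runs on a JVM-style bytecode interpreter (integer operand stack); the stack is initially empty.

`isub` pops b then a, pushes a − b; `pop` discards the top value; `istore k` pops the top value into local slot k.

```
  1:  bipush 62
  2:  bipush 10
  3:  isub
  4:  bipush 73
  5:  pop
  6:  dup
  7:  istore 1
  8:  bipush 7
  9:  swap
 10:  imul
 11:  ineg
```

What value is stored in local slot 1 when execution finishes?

bipush 62 -> [62]
bipush 10 -> [62, 10]
isub      -> [52]
bipush 73 -> [52, 73]
pop       -> [52]
dup       -> [52, 52]
istore 1  -> [52]
bipush 7  -> [52, 7]
swap      -> [7, 52]
imul      -> [364]
ineg      -> [-364]

52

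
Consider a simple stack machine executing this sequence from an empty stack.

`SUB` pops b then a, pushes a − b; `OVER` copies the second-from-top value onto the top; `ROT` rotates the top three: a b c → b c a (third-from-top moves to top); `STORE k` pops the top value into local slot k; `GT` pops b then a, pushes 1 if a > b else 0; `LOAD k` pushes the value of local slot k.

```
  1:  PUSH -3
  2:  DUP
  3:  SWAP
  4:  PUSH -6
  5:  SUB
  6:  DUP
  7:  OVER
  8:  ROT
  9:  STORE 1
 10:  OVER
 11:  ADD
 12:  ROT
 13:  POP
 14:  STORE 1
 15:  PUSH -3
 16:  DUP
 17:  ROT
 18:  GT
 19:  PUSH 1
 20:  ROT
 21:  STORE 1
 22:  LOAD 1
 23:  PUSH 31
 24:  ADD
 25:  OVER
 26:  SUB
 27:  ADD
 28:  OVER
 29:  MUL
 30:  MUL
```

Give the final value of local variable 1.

PUSH -3  [-3]
DUP      [-3, -3]
SWAP     [-3, -3]
PUSH -6  [-3, -3, -6]
SUB      [-3, 3]
DUP      [-3, 3, 3]
OVER     [-3, 3, 3, 3]
ROT      [-3, 3, 3, 3]
STORE 1  [-3, 3, 3]
OVER     [-3, 3, 3, 3]
ADD      [-3, 3, 6]
ROT      [3, 6, -3]
POP      [3, 6]
STORE 1  [3]
PUSH -3  [3, -3]
DUP      [3, -3, -3]
ROT      [-3, -3, 3]
GT       [-3, 0]
PUSH 1   [-3, 0, 1]
ROT      [0, 1, -3]
STORE 1  [0, 1]
LOAD 1   [0, 1, -3]
PUSH 31  [0, 1, -3, 31]
ADD      [0, 1, 28]
OVER     [0, 1, 28, 1]
SUB      [0, 1, 27]
ADD      [0, 28]
OVER     [0, 28, 0]
MUL      [0, 0]
MUL      [0]

-3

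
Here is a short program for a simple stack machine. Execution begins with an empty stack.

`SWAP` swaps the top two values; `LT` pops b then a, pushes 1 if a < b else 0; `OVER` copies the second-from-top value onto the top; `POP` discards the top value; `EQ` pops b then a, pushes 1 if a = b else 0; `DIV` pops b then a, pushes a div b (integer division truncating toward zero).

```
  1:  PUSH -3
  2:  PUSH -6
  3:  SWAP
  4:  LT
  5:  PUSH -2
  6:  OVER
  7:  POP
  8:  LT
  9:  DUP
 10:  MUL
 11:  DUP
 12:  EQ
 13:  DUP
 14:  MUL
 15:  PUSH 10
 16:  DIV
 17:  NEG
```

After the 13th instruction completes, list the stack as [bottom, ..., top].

[1, 1]

PUSH -3  [-3]
PUSH -6  [-3, -6]
SWAP     [-6, -3]
LT       [1]
PUSH -2  [1, -2]
OVER     [1, -2, 1]
POP      [1, -2]
LT       [0]
DUP      [0, 0]
MUL      [0]
DUP      [0, 0]
EQ       [1]
DUP      [1, 1]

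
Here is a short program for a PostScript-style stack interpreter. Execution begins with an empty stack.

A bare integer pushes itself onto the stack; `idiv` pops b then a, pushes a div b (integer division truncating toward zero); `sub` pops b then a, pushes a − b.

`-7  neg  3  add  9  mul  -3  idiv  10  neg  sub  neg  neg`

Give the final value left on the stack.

-7   : -7
neg  : 7
3    : 7 3
add  : 10
9    : 10 9
mul  : 90
-3   : 90 -3
idiv : -30
10   : -30 10
neg  : -30 -10
sub  : -20
neg  : 20
neg  : -20

-20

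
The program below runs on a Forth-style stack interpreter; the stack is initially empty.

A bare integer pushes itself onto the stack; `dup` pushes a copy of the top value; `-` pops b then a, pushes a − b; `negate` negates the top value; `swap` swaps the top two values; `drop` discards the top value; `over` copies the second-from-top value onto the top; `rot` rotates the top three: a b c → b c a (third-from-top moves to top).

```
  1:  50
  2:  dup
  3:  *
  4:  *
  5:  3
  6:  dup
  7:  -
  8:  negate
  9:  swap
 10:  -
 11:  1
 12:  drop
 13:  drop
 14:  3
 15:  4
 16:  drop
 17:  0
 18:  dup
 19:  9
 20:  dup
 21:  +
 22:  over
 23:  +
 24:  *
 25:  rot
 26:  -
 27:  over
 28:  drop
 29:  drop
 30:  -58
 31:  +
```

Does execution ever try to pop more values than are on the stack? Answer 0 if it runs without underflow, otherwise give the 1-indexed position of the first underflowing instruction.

50  : 50
dup : 50 50
*   : 2500
*  — needs 2 operands, stack has 1 → underflow

4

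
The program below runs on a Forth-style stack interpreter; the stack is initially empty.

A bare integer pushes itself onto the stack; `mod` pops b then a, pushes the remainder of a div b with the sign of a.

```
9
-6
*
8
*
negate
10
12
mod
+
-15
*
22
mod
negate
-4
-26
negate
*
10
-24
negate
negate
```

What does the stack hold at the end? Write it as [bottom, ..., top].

9      : [9]
-6     : [9, -6]
*      : [-54]
8      : [-54, 8]
*      : [-432]
negate : [432]
10     : [432, 10]
12     : [432, 10, 12]
mod    : [432, 10]
+      : [442]
-15    : [442, -15]
*      : [-6630]
22     : [-6630, 22]
mod    : [-8]
negate : [8]
-4     : [8, -4]
-26    : [8, -4, -26]
negate : [8, -4, 26]
*      : [8, -104]
10     : [8, -104, 10]
-24    : [8, -104, 10, -24]
negate : [8, -104, 10, 24]
negate : [8, -104, 10, -24]

[8, -104, 10, -24]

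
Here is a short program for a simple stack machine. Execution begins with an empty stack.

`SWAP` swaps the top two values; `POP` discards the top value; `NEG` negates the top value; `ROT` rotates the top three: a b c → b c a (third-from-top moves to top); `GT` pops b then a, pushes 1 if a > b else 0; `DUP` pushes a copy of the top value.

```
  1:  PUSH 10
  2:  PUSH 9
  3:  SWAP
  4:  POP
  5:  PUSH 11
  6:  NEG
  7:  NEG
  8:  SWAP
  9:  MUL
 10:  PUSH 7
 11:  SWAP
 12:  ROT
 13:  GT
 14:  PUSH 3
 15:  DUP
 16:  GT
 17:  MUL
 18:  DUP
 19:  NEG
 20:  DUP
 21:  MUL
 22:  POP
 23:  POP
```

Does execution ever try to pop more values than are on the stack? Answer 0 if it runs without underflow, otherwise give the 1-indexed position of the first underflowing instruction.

12

PUSH 10 : [10]
PUSH 9  : [10, 9]
SWAP    : [9, 10]
POP     : [9]
PUSH 11 : [9, 11]
NEG     : [9, -11]
NEG     : [9, 11]
SWAP    : [11, 9]
MUL     : [99]
PUSH 7  : [99, 7]
SWAP    : [7, 99]
ROT  — needs 3 operands, stack has 2 → underflow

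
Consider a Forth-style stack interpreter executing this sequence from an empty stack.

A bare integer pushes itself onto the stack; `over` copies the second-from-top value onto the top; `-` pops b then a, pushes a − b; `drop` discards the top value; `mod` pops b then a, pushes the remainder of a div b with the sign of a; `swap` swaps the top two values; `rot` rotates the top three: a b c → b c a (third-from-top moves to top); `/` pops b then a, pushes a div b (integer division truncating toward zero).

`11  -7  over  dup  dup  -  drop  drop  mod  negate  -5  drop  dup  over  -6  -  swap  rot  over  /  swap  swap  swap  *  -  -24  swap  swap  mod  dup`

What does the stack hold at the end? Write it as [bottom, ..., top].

[6, 6]

11      11
-7      11 -7
over    11 -7 11
dup     11 -7 11 11
dup     11 -7 11 11 11
-       11 -7 11 0
drop    11 -7 11
drop    11 -7
mod     4
negate  -4
-5      -4 -5
drop    -4
dup     -4 -4
over    -4 -4 -4
-6      -4 -4 -4 -6
-       -4 -4 2
swap    -4 2 -4
rot     2 -4 -4
over    2 -4 -4 -4
/       2 -4 1
swap    2 1 -4
swap    2 -4 1
swap    2 1 -4
*       2 -4
-       6
-24     6 -24
swap    -24 6
swap    6 -24
mod     6
dup     6 6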